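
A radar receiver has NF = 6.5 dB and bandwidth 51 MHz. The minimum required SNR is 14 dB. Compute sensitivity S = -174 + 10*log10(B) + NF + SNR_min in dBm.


10*log10(51000000.0) = 77.08
S = -174 + 77.08 + 6.5 + 14 = -76.4 dBm

-76.4 dBm


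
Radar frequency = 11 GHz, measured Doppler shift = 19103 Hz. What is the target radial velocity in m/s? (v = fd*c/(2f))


v = 19103 * 3e8 / (2 * 11000000000.0) = 260.5 m/s

260.5 m/s


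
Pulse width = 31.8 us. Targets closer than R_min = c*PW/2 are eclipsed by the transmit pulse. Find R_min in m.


R_min = 3e8 * 31.8e-6 / 2 = 4770.0 m

4770.0 m


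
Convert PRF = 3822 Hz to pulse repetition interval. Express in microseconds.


PRI = 1/3822 = 0.0002616431 s = 261.6 us

261.6 us


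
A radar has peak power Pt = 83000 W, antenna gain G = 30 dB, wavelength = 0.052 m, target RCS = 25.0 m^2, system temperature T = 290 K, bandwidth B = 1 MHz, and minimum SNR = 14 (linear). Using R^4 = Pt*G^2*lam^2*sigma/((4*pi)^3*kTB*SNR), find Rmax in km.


G_lin = 10^(30/10) = 1000.0
R^4 = 83000 * 1000.0^2 * 0.052^2 * 25.0 / ((4*pi)^3 * 1.38e-23 * 290 * 1000000.0 * 14)
R^4 = 5.0465e19 m^4
R_max = (5.0465e19)^(1/4) = 84284.5 m = 84.3 km

84.3 km


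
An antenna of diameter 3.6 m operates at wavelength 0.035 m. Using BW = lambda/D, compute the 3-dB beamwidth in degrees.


BW_rad = 0.035 / 3.6 = 0.009722
BW_deg = 0.56 degrees

0.56 degrees


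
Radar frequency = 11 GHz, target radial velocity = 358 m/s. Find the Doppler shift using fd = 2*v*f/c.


fd = 2 * 358 * 11000000000.0 / 3e8 = 26253.3 Hz

26253.3 Hz


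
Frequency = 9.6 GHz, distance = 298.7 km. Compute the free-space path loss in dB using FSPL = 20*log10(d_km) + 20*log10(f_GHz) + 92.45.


20*log10(298.7) = 49.5
20*log10(9.6) = 19.65
FSPL = 161.6 dB

161.6 dB


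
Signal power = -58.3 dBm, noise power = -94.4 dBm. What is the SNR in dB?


SNR = -58.3 - (-94.4) = 36.1 dB

36.1 dB


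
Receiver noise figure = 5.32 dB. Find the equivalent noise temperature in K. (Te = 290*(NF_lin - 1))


NF_lin = 10^(5.32/10) = 3.404082
Te = 290 * (3.404082 - 1) = 697.2 K

697.2 K


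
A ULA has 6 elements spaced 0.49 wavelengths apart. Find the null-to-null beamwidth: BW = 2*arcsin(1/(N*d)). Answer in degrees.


1/(N*d) = 1/(6*0.49) = 0.340136
BW = 2*arcsin(0.340136) = 39.8 degrees

39.8 degrees


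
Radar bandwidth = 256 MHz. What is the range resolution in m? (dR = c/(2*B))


dR = 3e8 / (2 * 256000000.0) = 0.59 m

0.59 m


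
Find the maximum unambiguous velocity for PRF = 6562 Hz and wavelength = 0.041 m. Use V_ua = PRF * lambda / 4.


V_ua = 6562 * 0.041 / 4 = 67.3 m/s

67.3 m/s


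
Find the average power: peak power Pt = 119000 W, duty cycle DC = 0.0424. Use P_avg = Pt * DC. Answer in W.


P_avg = 119000 * 0.0424 = 5045.6 W

5045.6 W


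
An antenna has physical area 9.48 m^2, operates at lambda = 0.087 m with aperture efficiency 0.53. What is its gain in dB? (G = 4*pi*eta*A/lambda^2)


G_linear = 4*pi*0.53*9.48/0.087^2 = 8341.72
G_dB = 10*log10(8341.72) = 39.2 dB

39.2 dB


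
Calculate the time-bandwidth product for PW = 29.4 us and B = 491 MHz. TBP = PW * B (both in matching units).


TBP = 29.4 * 491 = 14435.4

14435.4


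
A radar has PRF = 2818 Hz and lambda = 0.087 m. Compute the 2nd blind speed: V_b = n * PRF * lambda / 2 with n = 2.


V_blind = 2 * 2818 * 0.087 / 2 = 245.2 m/s

245.2 m/s


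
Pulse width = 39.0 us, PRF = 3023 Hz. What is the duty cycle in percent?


DC = 39.0e-6 * 3023 * 100 = 11.79%

11.79%


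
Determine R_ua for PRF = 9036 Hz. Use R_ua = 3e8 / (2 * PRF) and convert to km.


R_ua = 3e8 / (2 * 9036) = 16600.3 m = 16.6 km

16.6 km


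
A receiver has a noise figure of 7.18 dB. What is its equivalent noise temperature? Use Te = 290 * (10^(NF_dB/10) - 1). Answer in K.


NF_lin = 10^(7.18/10) = 5.223962
Te = 290 * (5.223962 - 1) = 1224.9 K

1224.9 K


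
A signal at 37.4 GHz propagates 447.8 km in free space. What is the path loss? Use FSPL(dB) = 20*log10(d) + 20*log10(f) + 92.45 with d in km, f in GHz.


20*log10(447.8) = 53.02
20*log10(37.4) = 31.46
FSPL = 176.9 dB

176.9 dB


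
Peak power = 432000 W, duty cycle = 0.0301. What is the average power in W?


P_avg = 432000 * 0.0301 = 13003.2 W

13003.2 W


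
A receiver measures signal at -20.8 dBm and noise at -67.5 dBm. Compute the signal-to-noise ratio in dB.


SNR = -20.8 - (-67.5) = 46.7 dB

46.7 dB


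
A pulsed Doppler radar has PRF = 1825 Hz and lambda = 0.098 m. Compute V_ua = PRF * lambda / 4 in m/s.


V_ua = 1825 * 0.098 / 4 = 44.7 m/s

44.7 m/s


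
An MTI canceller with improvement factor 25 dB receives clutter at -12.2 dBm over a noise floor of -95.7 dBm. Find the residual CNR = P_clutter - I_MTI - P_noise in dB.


CNR = -12.2 - 25 - (-95.7) = 58.5 dB

58.5 dB


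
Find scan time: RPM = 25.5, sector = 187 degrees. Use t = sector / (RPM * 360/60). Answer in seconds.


t = 187 / (25.5 * 360) * 60 = 1.22 s

1.22 s


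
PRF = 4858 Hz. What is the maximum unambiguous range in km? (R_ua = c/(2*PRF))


R_ua = 3e8 / (2 * 4858) = 30876.9 m = 30.9 km

30.9 km


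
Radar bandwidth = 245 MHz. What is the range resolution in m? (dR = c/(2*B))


dR = 3e8 / (2 * 245000000.0) = 0.61 m

0.61 m


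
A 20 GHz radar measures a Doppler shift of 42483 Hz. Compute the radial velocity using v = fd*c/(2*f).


v = 42483 * 3e8 / (2 * 20000000000.0) = 318.6 m/s

318.6 m/s


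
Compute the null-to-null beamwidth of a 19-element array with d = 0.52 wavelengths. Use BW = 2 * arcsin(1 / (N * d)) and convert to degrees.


1/(N*d) = 1/(19*0.52) = 0.101215
BW = 2*arcsin(0.101215) = 11.6 degrees

11.6 degrees


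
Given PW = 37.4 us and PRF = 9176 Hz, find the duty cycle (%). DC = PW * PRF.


DC = 37.4e-6 * 9176 * 100 = 34.32%

34.32%


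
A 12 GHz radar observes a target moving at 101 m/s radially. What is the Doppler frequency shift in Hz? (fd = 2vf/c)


fd = 2 * 101 * 12000000000.0 / 3e8 = 8080.0 Hz

8080.0 Hz


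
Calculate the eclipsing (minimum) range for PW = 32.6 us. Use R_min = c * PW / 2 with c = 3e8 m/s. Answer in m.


R_min = 3e8 * 32.6e-6 / 2 = 4890.0 m

4890.0 m


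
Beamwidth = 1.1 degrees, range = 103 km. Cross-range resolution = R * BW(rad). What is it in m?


BW_rad = 0.019198622
CR = 103000 * 0.019198622 = 1977.5 m

1977.5 m


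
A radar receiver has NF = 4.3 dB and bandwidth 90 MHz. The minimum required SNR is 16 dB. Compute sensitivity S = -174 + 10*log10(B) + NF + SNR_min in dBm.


10*log10(90000000.0) = 79.54
S = -174 + 79.54 + 4.3 + 16 = -74.2 dBm

-74.2 dBm


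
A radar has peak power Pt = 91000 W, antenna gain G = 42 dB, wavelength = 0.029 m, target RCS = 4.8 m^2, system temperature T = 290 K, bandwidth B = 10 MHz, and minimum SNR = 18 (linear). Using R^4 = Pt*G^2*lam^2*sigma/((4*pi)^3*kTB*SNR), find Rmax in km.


G_lin = 10^(42/10) = 15848.931925
R^4 = 91000 * 15848.931925^2 * 0.029^2 * 4.8 / ((4*pi)^3 * 1.38e-23 * 290 * 10000000.0 * 18)
R^4 = 6.45505e19 m^4
R_max = (6.45505e19)^(1/4) = 89634.4 m = 89.6 km

89.6 km


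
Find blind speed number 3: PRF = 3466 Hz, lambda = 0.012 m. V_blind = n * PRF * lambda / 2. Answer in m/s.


V_blind = 3 * 3466 * 0.012 / 2 = 62.4 m/s

62.4 m/s


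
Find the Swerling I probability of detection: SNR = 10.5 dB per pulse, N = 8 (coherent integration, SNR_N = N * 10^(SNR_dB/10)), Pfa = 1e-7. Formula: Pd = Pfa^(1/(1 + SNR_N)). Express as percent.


SNR_lin = 10^(10.5/10) = 11.22018
SNR_N = 8 * 11.22018 = 89.76144
1/(1 + SNR_N) = 1/90.76144 = 0.0110179
Pd = (1e-7)^0.0110179 = 0.83729
Pd = 83.7%

83.7%


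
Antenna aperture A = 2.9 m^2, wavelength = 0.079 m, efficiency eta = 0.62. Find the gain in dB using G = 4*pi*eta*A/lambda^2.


G_linear = 4*pi*0.62*2.9/0.079^2 = 3620.31
G_dB = 10*log10(3620.31) = 35.6 dB

35.6 dB


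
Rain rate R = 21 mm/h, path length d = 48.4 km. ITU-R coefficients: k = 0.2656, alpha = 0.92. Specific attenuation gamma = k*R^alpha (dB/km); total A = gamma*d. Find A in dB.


gamma = 0.2656 * 21^0.92 = 4.371896 dB/km
A = 4.371896 * 48.4 = 211.6 dB

211.6 dB


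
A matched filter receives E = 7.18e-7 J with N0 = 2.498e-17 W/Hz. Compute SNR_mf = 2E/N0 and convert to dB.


SNR_lin = 2 * 7.18e-7 / 2.498e-17 = 5.749e10
SNR_dB = 10*log10(5.749e10) = 107.6 dB

107.6 dB


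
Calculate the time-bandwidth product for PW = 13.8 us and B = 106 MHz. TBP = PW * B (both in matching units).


TBP = 13.8 * 106 = 1462.8

1462.8


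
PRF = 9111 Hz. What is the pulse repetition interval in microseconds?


PRI = 1/9111 = 0.0001097574 s = 109.8 us

109.8 us


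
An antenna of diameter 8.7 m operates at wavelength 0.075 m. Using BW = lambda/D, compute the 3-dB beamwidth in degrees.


BW_rad = 0.075 / 8.7 = 0.008621
BW_deg = 0.49 degrees

0.49 degrees


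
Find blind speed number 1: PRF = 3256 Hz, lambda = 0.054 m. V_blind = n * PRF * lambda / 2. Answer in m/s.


V_blind = 1 * 3256 * 0.054 / 2 = 87.9 m/s

87.9 m/s


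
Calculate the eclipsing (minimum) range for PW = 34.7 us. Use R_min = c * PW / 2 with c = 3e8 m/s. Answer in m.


R_min = 3e8 * 34.7e-6 / 2 = 5205.0 m

5205.0 m


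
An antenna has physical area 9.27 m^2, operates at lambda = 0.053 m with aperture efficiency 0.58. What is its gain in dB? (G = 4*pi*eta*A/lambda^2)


G_linear = 4*pi*0.58*9.27/0.053^2 = 24052.81
G_dB = 10*log10(24052.81) = 43.8 dB

43.8 dB


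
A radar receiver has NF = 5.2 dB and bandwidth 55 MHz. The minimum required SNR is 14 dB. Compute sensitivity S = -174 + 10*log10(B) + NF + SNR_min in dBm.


10*log10(55000000.0) = 77.4
S = -174 + 77.4 + 5.2 + 14 = -77.4 dBm

-77.4 dBm


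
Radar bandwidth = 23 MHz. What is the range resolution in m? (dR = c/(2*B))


dR = 3e8 / (2 * 23000000.0) = 6.52 m

6.52 m


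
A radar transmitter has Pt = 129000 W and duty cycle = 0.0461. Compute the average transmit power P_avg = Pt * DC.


P_avg = 129000 * 0.0461 = 5946.9 W

5946.9 W


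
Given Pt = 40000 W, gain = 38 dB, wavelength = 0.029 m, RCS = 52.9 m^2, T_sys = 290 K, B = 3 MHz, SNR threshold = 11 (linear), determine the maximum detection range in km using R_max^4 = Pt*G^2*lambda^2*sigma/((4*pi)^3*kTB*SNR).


G_lin = 10^(38/10) = 6309.573445
R^4 = 40000 * 6309.573445^2 * 0.029^2 * 52.9 / ((4*pi)^3 * 1.38e-23 * 290 * 3000000.0 * 11)
R^4 = 2.70328e20 m^4
R_max = (2.70328e20)^(1/4) = 128225.0 m = 128.2 km

128.2 km


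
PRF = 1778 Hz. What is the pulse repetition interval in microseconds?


PRI = 1/1778 = 0.0005624297 s = 562.4 us

562.4 us


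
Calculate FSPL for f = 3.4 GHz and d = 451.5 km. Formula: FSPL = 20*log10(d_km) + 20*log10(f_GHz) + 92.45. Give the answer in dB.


20*log10(451.5) = 53.09
20*log10(3.4) = 10.63
FSPL = 156.2 dB

156.2 dB


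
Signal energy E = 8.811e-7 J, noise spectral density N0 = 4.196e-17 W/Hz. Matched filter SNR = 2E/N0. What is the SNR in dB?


SNR_lin = 2 * 8.811e-7 / 4.196e-17 = 4.2e10
SNR_dB = 10*log10(4.2e10) = 106.2 dB

106.2 dB


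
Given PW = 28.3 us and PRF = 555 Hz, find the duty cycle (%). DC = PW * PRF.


DC = 28.3e-6 * 555 * 100 = 1.57%

1.57%


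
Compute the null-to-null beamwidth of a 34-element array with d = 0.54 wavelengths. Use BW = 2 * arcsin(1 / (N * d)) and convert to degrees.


1/(N*d) = 1/(34*0.54) = 0.054466
BW = 2*arcsin(0.054466) = 6.2 degrees

6.2 degrees


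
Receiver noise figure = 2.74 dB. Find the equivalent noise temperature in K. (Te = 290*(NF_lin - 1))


NF_lin = 10^(2.74/10) = 1.879317
Te = 290 * (1.879317 - 1) = 255.0 K

255.0 K


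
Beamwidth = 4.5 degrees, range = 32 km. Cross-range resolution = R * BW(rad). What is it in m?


BW_rad = 0.078539816
CR = 32000 * 0.078539816 = 2513.3 m

2513.3 m


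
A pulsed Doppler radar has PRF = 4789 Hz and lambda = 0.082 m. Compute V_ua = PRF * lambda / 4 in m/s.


V_ua = 4789 * 0.082 / 4 = 98.2 m/s

98.2 m/s


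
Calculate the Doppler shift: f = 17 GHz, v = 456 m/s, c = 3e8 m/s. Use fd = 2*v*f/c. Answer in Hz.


fd = 2 * 456 * 17000000000.0 / 3e8 = 51680.0 Hz

51680.0 Hz


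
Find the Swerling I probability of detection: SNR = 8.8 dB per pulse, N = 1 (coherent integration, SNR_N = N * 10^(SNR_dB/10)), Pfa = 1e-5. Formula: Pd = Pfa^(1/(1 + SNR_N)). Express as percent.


SNR_lin = 10^(8.8/10) = 7.58578
SNR_N = 1 * 7.58578 = 7.58578
1/(1 + SNR_N) = 1/8.58578 = 0.1164717
Pd = (1e-5)^0.1164717 = 0.2616
Pd = 26.2%

26.2%


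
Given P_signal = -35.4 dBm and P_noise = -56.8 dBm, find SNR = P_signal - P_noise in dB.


SNR = -35.4 - (-56.8) = 21.4 dB

21.4 dB


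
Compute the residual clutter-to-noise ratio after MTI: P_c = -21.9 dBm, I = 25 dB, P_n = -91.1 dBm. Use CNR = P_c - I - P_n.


CNR = -21.9 - 25 - (-91.1) = 44.2 dB

44.2 dB


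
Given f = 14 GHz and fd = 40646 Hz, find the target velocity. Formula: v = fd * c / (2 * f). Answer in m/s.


v = 40646 * 3e8 / (2 * 14000000000.0) = 435.5 m/s

435.5 m/s


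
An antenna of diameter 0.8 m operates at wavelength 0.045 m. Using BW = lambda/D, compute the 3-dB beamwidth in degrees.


BW_rad = 0.045 / 0.8 = 0.05625
BW_deg = 3.22 degrees

3.22 degrees


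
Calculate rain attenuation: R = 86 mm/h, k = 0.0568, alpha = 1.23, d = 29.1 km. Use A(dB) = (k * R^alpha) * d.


gamma = 0.0568 * 86^1.23 = 13.607597 dB/km
A = 13.607597 * 29.1 = 395.98 dB

395.98 dB


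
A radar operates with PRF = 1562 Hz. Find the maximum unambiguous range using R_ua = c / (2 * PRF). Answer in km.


R_ua = 3e8 / (2 * 1562) = 96030.7 m = 96.0 km

96.0 km


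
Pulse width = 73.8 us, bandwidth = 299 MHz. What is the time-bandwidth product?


TBP = 73.8 * 299 = 22066.2

22066.2


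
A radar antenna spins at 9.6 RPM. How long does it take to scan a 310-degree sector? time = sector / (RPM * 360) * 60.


t = 310 / (9.6 * 360) * 60 = 5.38 s

5.38 s


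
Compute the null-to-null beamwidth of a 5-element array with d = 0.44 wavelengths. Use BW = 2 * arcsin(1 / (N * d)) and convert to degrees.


1/(N*d) = 1/(5*0.44) = 0.454545
BW = 2*arcsin(0.454545) = 54.1 degrees

54.1 degrees


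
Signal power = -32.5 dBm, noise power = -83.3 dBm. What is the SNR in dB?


SNR = -32.5 - (-83.3) = 50.8 dB

50.8 dB


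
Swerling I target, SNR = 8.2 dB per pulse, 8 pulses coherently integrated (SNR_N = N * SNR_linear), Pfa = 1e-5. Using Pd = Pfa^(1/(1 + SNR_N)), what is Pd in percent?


SNR_lin = 10^(8.2/10) = 6.60693
SNR_N = 8 * 6.60693 = 52.85544
1/(1 + SNR_N) = 1/53.85544 = 0.0185682
Pd = (1e-5)^0.0185682 = 0.80753
Pd = 80.8%

80.8%


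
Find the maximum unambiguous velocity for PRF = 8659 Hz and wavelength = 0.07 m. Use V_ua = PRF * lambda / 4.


V_ua = 8659 * 0.07 / 4 = 151.5 m/s

151.5 m/s


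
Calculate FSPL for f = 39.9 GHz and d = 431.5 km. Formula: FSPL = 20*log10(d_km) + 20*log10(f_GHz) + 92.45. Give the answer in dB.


20*log10(431.5) = 52.7
20*log10(39.9) = 32.02
FSPL = 177.2 dB

177.2 dB


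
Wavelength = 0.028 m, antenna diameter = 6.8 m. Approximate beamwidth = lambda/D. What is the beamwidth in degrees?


BW_rad = 0.028 / 6.8 = 0.004118
BW_deg = 0.24 degrees

0.24 degrees


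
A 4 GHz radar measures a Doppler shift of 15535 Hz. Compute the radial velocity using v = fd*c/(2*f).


v = 15535 * 3e8 / (2 * 4000000000.0) = 582.6 m/s

582.6 m/s


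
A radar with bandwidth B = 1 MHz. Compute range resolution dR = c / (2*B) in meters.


dR = 3e8 / (2 * 1000000.0) = 150.0 m

150.0 m


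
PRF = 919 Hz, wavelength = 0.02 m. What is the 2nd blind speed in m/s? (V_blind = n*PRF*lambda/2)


V_blind = 2 * 919 * 0.02 / 2 = 18.4 m/s

18.4 m/s


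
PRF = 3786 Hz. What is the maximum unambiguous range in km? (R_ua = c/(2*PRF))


R_ua = 3e8 / (2 * 3786) = 39619.7 m = 39.6 km

39.6 km


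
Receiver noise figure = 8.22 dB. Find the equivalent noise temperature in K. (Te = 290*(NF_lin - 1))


NF_lin = 10^(8.22/10) = 6.637431
Te = 290 * (6.637431 - 1) = 1634.9 K

1634.9 K


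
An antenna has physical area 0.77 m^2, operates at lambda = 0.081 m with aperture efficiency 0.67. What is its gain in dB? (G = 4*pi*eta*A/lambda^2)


G_linear = 4*pi*0.67*0.77/0.081^2 = 988.11
G_dB = 10*log10(988.11) = 29.9 dB

29.9 dB


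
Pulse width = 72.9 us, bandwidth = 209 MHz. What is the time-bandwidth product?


TBP = 72.9 * 209 = 15236.1

15236.1


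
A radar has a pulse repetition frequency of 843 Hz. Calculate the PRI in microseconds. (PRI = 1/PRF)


PRI = 1/843 = 0.0011862396 s = 1186.2 us

1186.2 us


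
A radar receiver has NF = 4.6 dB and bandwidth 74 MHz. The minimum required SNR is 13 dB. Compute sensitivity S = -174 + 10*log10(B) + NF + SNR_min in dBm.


10*log10(74000000.0) = 78.69
S = -174 + 78.69 + 4.6 + 13 = -77.7 dBm

-77.7 dBm


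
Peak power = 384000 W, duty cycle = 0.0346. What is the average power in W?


P_avg = 384000 * 0.0346 = 13286.4 W

13286.4 W


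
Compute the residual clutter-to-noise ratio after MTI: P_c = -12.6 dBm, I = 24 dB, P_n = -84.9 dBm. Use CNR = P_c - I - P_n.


CNR = -12.6 - 24 - (-84.9) = 48.3 dB

48.3 dB


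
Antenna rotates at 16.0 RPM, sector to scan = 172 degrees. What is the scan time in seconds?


t = 172 / (16.0 * 360) * 60 = 1.79 s

1.79 s


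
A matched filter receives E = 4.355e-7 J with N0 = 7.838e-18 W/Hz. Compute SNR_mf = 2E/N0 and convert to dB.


SNR_lin = 2 * 4.355e-7 / 7.838e-18 = 1.111e11
SNR_dB = 10*log10(1.111e11) = 110.5 dB

110.5 dB


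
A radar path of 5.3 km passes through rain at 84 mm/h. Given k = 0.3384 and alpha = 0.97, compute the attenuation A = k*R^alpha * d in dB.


gamma = 0.3384 * 84^0.97 = 24.887499 dB/km
A = 24.887499 * 5.3 = 131.9 dB

131.9 dB


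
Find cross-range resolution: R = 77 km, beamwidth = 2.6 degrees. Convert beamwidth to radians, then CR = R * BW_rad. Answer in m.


BW_rad = 0.045378561
CR = 77000 * 0.045378561 = 3494.1 m

3494.1 m


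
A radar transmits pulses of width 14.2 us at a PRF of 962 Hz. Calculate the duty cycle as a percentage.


DC = 14.2e-6 * 962 * 100 = 1.37%

1.37%


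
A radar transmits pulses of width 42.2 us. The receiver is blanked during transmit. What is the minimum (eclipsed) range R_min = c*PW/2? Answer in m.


R_min = 3e8 * 42.2e-6 / 2 = 6330.0 m

6330.0 m


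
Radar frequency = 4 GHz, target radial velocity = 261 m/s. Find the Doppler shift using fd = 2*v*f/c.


fd = 2 * 261 * 4000000000.0 / 3e8 = 6960.0 Hz

6960.0 Hz


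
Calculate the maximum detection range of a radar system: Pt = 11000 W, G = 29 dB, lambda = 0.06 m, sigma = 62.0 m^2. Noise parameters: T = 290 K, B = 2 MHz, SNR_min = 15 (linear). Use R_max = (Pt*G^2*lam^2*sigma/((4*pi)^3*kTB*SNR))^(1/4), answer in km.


G_lin = 10^(29/10) = 794.328235
R^4 = 11000 * 794.328235^2 * 0.06^2 * 62.0 / ((4*pi)^3 * 1.38e-23 * 290 * 2000000.0 * 15)
R^4 = 6.50218e18 m^4
R_max = (6.50218e18)^(1/4) = 50496.9 m = 50.5 km

50.5 km


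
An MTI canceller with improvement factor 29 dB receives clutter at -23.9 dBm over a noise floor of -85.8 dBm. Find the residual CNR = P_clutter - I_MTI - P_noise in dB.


CNR = -23.9 - 29 - (-85.8) = 32.9 dB

32.9 dB


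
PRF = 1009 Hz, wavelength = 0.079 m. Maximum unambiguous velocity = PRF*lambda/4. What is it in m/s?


V_ua = 1009 * 0.079 / 4 = 19.9 m/s

19.9 m/s


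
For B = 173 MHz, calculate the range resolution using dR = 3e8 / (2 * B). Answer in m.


dR = 3e8 / (2 * 173000000.0) = 0.87 m

0.87 m


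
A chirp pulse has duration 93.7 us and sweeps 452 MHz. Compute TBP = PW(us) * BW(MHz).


TBP = 93.7 * 452 = 42352.4

42352.4


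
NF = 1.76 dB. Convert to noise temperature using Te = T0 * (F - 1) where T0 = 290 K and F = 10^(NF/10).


NF_lin = 10^(1.76/10) = 1.499685
Te = 290 * (1.499685 - 1) = 144.9 K

144.9 K


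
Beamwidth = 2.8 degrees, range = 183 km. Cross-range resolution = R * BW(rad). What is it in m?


BW_rad = 0.048869219
CR = 183000 * 0.048869219 = 8943.1 m

8943.1 m


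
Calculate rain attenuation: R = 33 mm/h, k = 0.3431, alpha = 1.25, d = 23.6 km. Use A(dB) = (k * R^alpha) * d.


gamma = 0.3431 * 33^1.25 = 27.137082 dB/km
A = 27.137082 * 23.6 = 640.44 dB

640.44 dB


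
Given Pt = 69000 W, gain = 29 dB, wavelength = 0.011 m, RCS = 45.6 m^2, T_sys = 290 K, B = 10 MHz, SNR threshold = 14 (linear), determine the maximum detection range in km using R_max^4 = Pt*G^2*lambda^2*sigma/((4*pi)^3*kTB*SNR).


G_lin = 10^(29/10) = 794.328235
R^4 = 69000 * 794.328235^2 * 0.011^2 * 45.6 / ((4*pi)^3 * 1.38e-23 * 290 * 10000000.0 * 14)
R^4 = 2.16055e17 m^4
R_max = (2.16055e17)^(1/4) = 21559.6 m = 21.6 km

21.6 km


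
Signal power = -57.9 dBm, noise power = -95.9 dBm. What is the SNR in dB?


SNR = -57.9 - (-95.9) = 38.0 dB

38.0 dB


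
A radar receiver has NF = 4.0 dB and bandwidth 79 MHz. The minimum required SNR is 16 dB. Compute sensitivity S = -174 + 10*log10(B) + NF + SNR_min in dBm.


10*log10(79000000.0) = 78.98
S = -174 + 78.98 + 4.0 + 16 = -75.0 dBm

-75.0 dBm


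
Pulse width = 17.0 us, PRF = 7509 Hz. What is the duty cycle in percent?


DC = 17.0e-6 * 7509 * 100 = 12.77%

12.77%


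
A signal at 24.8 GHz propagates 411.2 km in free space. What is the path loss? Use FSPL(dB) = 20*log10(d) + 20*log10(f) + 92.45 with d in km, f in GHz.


20*log10(411.2) = 52.28
20*log10(24.8) = 27.89
FSPL = 172.6 dB

172.6 dB


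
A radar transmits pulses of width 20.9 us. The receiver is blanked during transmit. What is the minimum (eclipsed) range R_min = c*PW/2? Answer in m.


R_min = 3e8 * 20.9e-6 / 2 = 3135.0 m

3135.0 m


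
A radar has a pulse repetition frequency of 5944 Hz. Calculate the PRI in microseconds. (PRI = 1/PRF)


PRI = 1/5944 = 0.0001682369 s = 168.2 us

168.2 us


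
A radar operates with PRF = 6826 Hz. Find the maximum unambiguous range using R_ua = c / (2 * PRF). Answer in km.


R_ua = 3e8 / (2 * 6826) = 21974.8 m = 22.0 km

22.0 km


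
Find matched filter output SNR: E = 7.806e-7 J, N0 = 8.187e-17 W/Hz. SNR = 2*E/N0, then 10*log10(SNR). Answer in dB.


SNR_lin = 2 * 7.806e-7 / 8.187e-17 = 1.907e10
SNR_dB = 10*log10(1.907e10) = 102.8 dB

102.8 dB


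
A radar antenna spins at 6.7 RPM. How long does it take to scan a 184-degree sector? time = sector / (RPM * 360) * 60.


t = 184 / (6.7 * 360) * 60 = 4.58 s

4.58 s


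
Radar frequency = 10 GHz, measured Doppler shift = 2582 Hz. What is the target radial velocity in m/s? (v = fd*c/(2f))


v = 2582 * 3e8 / (2 * 10000000000.0) = 38.7 m/s

38.7 m/s


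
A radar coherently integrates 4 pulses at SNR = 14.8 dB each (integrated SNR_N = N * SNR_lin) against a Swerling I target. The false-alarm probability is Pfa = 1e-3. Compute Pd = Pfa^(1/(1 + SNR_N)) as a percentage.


SNR_lin = 10^(14.8/10) = 30.19952
SNR_N = 4 * 30.19952 = 120.79808
1/(1 + SNR_N) = 1/121.79808 = 0.0082103
Pd = (1e-3)^0.0082103 = 0.94486
Pd = 94.5%

94.5%


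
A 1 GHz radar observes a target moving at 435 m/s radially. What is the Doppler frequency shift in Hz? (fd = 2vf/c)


fd = 2 * 435 * 1000000000.0 / 3e8 = 2900.0 Hz

2900.0 Hz


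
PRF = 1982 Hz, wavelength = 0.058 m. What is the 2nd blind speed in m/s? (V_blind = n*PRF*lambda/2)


V_blind = 2 * 1982 * 0.058 / 2 = 115.0 m/s

115.0 m/s


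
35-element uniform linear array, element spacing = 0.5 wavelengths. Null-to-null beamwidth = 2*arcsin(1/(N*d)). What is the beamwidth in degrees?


1/(N*d) = 1/(35*0.5) = 0.057143
BW = 2*arcsin(0.057143) = 6.6 degrees

6.6 degrees


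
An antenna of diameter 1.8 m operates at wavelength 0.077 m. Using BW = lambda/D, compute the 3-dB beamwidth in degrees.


BW_rad = 0.077 / 1.8 = 0.042778
BW_deg = 2.45 degrees

2.45 degrees


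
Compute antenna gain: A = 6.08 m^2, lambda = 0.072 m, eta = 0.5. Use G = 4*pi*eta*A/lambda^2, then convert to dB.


G_linear = 4*pi*0.5*6.08/0.072^2 = 7369.17
G_dB = 10*log10(7369.17) = 38.7 dB

38.7 dB


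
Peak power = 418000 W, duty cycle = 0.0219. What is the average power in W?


P_avg = 418000 * 0.0219 = 9154.2 W

9154.2 W


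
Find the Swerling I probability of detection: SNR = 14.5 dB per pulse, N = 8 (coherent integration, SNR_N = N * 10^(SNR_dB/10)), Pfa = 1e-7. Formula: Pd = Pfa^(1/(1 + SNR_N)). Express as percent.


SNR_lin = 10^(14.5/10) = 28.18383
SNR_N = 8 * 28.18383 = 225.47064
1/(1 + SNR_N) = 1/226.47064 = 0.0044156
Pd = (1e-7)^0.0044156 = 0.9313
Pd = 93.1%

93.1%


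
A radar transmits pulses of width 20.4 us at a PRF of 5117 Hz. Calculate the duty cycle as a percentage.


DC = 20.4e-6 * 5117 * 100 = 10.44%

10.44%


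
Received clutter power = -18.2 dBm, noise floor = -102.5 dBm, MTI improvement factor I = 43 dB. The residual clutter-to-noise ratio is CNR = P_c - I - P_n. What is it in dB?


CNR = -18.2 - 43 - (-102.5) = 41.3 dB

41.3 dB


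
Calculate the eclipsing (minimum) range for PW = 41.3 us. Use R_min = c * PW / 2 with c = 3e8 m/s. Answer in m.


R_min = 3e8 * 41.3e-6 / 2 = 6195.0 m

6195.0 m


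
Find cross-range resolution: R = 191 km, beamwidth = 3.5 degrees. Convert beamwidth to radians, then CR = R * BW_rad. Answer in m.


BW_rad = 0.061086524
CR = 191000 * 0.061086524 = 11667.5 m

11667.5 m


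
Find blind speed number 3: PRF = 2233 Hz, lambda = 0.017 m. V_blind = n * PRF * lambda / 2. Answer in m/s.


V_blind = 3 * 2233 * 0.017 / 2 = 56.9 m/s

56.9 m/s


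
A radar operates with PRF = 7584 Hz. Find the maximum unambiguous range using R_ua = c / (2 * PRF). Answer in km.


R_ua = 3e8 / (2 * 7584) = 19778.5 m = 19.8 km

19.8 km


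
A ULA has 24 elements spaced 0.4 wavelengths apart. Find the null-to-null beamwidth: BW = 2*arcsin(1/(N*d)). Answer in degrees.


1/(N*d) = 1/(24*0.4) = 0.104167
BW = 2*arcsin(0.104167) = 12.0 degrees

12.0 degrees


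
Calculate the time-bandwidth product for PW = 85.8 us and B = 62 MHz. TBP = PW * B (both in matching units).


TBP = 85.8 * 62 = 5319.6

5319.6


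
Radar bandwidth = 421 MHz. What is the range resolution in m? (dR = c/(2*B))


dR = 3e8 / (2 * 421000000.0) = 0.36 m

0.36 m


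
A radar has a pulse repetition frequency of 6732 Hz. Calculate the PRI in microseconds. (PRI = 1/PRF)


PRI = 1/6732 = 0.0001485443 s = 148.5 us

148.5 us


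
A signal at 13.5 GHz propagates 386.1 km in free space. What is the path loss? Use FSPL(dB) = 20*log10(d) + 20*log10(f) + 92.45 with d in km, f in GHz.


20*log10(386.1) = 51.73
20*log10(13.5) = 22.61
FSPL = 166.8 dB

166.8 dB


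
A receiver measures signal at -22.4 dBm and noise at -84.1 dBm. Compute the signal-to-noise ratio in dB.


SNR = -22.4 - (-84.1) = 61.7 dB

61.7 dB


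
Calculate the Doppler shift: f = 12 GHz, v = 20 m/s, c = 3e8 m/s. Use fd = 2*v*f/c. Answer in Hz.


fd = 2 * 20 * 12000000000.0 / 3e8 = 1600.0 Hz

1600.0 Hz


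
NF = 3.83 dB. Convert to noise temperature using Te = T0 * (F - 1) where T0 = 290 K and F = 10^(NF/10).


NF_lin = 10^(3.83/10) = 2.415461
Te = 290 * (2.415461 - 1) = 410.5 K

410.5 K


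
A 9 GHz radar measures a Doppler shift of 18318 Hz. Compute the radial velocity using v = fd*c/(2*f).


v = 18318 * 3e8 / (2 * 9000000000.0) = 305.3 m/s

305.3 m/s


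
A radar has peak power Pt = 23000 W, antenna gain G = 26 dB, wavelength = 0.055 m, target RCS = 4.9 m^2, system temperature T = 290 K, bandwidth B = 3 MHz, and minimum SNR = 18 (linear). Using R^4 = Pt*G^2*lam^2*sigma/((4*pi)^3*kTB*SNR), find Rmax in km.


G_lin = 10^(26/10) = 398.107171
R^4 = 23000 * 398.107171^2 * 0.055^2 * 4.9 / ((4*pi)^3 * 1.38e-23 * 290 * 3000000.0 * 18)
R^4 = 1.25994e17 m^4
R_max = (1.25994e17)^(1/4) = 18840.3 m = 18.8 km

18.8 km


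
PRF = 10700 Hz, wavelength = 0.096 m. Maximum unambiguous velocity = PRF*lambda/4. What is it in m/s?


V_ua = 10700 * 0.096 / 4 = 256.8 m/s

256.8 m/s


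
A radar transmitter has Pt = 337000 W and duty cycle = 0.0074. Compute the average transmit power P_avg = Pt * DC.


P_avg = 337000 * 0.0074 = 2493.8 W

2493.8 W


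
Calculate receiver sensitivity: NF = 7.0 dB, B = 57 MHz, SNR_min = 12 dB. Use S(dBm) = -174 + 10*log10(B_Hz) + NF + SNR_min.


10*log10(57000000.0) = 77.56
S = -174 + 77.56 + 7.0 + 12 = -77.4 dBm

-77.4 dBm


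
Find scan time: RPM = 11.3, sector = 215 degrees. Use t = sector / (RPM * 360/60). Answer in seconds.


t = 215 / (11.3 * 360) * 60 = 3.17 s

3.17 s


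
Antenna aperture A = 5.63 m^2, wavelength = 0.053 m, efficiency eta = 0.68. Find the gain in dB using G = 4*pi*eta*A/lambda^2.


G_linear = 4*pi*0.68*5.63/0.053^2 = 17126.77
G_dB = 10*log10(17126.77) = 42.3 dB

42.3 dB


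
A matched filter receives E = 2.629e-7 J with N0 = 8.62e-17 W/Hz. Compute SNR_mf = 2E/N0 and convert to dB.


SNR_lin = 2 * 2.629e-7 / 8.62e-17 = 6.1e9
SNR_dB = 10*log10(6.1e9) = 97.9 dB

97.9 dB


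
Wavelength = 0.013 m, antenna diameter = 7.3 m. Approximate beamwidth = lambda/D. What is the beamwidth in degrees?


BW_rad = 0.013 / 7.3 = 0.001781
BW_deg = 0.1 degrees

0.1 degrees


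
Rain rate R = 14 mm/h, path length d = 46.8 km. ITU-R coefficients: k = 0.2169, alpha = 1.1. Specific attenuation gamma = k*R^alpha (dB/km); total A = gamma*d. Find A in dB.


gamma = 0.2169 * 14^1.1 = 3.95367 dB/km
A = 3.95367 * 46.8 = 185.03 dB

185.03 dB


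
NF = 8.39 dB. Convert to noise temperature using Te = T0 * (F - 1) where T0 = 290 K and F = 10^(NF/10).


NF_lin = 10^(8.39/10) = 6.902398
Te = 290 * (6.902398 - 1) = 1711.7 K

1711.7 K


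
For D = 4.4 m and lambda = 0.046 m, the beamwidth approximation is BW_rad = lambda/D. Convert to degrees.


BW_rad = 0.046 / 4.4 = 0.010455
BW_deg = 0.6 degrees

0.6 degrees


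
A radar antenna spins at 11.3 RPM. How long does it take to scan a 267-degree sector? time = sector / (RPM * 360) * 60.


t = 267 / (11.3 * 360) * 60 = 3.94 s

3.94 s


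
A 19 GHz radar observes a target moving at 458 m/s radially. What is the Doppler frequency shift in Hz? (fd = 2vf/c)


fd = 2 * 458 * 19000000000.0 / 3e8 = 58013.3 Hz

58013.3 Hz


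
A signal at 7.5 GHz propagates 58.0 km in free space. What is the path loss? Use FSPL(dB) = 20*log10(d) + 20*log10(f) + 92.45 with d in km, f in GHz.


20*log10(58.0) = 35.27
20*log10(7.5) = 17.5
FSPL = 145.2 dB

145.2 dB


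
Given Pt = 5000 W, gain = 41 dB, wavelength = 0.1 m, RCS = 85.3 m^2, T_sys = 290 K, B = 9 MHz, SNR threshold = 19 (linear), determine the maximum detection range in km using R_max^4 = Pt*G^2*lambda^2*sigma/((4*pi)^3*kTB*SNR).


G_lin = 10^(41/10) = 12589.254118
R^4 = 5000 * 12589.254118^2 * 0.1^2 * 85.3 / ((4*pi)^3 * 1.38e-23 * 290 * 9000000.0 * 19)
R^4 = 4.97756e20 m^4
R_max = (4.97756e20)^(1/4) = 149366.8 m = 149.4 km

149.4 km


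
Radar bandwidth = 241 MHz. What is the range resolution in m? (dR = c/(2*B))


dR = 3e8 / (2 * 241000000.0) = 0.62 m

0.62 m


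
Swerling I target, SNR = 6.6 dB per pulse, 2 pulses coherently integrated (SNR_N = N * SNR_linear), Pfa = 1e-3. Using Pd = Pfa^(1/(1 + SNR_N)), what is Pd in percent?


SNR_lin = 10^(6.6/10) = 4.57088
SNR_N = 2 * 4.57088 = 9.14176
1/(1 + SNR_N) = 1/10.14176 = 0.0986022
Pd = (1e-3)^0.0986022 = 0.50605
Pd = 50.6%

50.6%


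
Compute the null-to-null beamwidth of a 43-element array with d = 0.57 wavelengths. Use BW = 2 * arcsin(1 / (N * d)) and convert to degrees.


1/(N*d) = 1/(43*0.57) = 0.0408
BW = 2*arcsin(0.0408) = 4.7 degrees

4.7 degrees


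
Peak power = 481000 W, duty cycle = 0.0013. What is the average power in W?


P_avg = 481000 * 0.0013 = 625.3 W

625.3 W


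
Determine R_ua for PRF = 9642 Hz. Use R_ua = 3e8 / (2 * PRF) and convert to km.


R_ua = 3e8 / (2 * 9642) = 15556.9 m = 15.6 km

15.6 km


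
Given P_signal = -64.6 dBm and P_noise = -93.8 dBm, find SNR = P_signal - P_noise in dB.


SNR = -64.6 - (-93.8) = 29.2 dB

29.2 dB


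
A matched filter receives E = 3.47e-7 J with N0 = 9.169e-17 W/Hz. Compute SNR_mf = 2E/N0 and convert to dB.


SNR_lin = 2 * 3.47e-7 / 9.169e-17 = 7.569e9
SNR_dB = 10*log10(7.569e9) = 98.8 dB

98.8 dB


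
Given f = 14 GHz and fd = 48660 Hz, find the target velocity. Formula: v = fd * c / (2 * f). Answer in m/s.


v = 48660 * 3e8 / (2 * 14000000000.0) = 521.4 m/s

521.4 m/s


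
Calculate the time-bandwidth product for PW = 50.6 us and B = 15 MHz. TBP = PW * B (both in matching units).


TBP = 50.6 * 15 = 759.0

759.0


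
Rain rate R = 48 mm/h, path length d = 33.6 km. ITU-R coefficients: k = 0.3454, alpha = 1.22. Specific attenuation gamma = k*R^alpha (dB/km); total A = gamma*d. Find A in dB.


gamma = 0.3454 * 48^1.22 = 38.854081 dB/km
A = 38.854081 * 33.6 = 1305.5 dB

1305.5 dB


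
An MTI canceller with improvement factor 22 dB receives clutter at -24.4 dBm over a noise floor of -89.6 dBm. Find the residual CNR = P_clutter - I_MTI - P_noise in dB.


CNR = -24.4 - 22 - (-89.6) = 43.2 dB

43.2 dB


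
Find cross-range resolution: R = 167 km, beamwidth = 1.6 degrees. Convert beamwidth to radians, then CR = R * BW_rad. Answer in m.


BW_rad = 0.027925268
CR = 167000 * 0.027925268 = 4663.5 m

4663.5 m


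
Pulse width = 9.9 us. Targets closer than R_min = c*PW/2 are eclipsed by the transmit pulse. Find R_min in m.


R_min = 3e8 * 9.9e-6 / 2 = 1485.0 m

1485.0 m


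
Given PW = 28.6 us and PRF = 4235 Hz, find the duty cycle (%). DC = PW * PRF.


DC = 28.6e-6 * 4235 * 100 = 12.11%

12.11%


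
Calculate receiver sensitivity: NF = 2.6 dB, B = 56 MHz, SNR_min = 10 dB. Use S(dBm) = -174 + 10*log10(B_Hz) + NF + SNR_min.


10*log10(56000000.0) = 77.48
S = -174 + 77.48 + 2.6 + 10 = -83.9 dBm

-83.9 dBm


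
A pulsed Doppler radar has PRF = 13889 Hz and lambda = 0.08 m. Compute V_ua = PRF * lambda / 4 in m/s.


V_ua = 13889 * 0.08 / 4 = 277.8 m/s

277.8 m/s


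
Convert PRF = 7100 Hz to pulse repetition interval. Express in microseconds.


PRI = 1/7100 = 0.0001408451 s = 140.8 us

140.8 us


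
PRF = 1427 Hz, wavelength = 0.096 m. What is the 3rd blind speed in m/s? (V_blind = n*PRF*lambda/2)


V_blind = 3 * 1427 * 0.096 / 2 = 205.5 m/s

205.5 m/s


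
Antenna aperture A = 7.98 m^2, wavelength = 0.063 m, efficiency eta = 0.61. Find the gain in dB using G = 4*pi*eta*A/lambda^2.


G_linear = 4*pi*0.61*7.98/0.063^2 = 15412.09
G_dB = 10*log10(15412.09) = 41.9 dB

41.9 dB


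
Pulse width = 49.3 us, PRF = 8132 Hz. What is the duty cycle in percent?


DC = 49.3e-6 * 8132 * 100 = 40.09%

40.09%


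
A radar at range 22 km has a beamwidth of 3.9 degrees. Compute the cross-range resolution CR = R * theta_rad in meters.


BW_rad = 0.068067841
CR = 22000 * 0.068067841 = 1497.5 m

1497.5 m


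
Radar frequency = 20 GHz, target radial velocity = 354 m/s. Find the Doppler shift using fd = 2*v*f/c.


fd = 2 * 354 * 20000000000.0 / 3e8 = 47200.0 Hz

47200.0 Hz


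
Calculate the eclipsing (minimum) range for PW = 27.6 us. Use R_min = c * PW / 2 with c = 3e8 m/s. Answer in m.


R_min = 3e8 * 27.6e-6 / 2 = 4140.0 m

4140.0 m


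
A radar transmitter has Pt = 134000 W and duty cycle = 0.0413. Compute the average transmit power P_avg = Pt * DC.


P_avg = 134000 * 0.0413 = 5534.2 W

5534.2 W


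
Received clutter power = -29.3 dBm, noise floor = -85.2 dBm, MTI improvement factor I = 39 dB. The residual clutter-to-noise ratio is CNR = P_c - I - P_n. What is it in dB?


CNR = -29.3 - 39 - (-85.2) = 16.9 dB

16.9 dB


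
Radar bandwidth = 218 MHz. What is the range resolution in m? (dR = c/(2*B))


dR = 3e8 / (2 * 218000000.0) = 0.69 m

0.69 m


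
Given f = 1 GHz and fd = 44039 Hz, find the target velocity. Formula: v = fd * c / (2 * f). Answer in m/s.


v = 44039 * 3e8 / (2 * 1000000000.0) = 6605.9 m/s

6605.9 m/s


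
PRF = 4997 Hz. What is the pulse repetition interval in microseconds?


PRI = 1/4997 = 0.0002001201 s = 200.1 us

200.1 us


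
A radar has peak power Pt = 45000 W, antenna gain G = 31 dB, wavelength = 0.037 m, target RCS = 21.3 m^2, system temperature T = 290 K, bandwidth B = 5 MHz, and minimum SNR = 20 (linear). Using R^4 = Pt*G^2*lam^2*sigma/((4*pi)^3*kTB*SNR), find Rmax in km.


G_lin = 10^(31/10) = 1258.925412
R^4 = 45000 * 1258.925412^2 * 0.037^2 * 21.3 / ((4*pi)^3 * 1.38e-23 * 290 * 5000000.0 * 20)
R^4 = 2.61872e18 m^4
R_max = (2.61872e18)^(1/4) = 40227.4 m = 40.2 km

40.2 km


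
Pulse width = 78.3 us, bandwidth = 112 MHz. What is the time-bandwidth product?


TBP = 78.3 * 112 = 8769.6

8769.6


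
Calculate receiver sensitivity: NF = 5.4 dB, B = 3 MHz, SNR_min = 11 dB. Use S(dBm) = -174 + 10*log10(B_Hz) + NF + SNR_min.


10*log10(3000000.0) = 64.77
S = -174 + 64.77 + 5.4 + 11 = -92.8 dBm

-92.8 dBm


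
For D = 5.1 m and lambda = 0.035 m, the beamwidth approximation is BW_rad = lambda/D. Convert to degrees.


BW_rad = 0.035 / 5.1 = 0.006863
BW_deg = 0.39 degrees

0.39 degrees


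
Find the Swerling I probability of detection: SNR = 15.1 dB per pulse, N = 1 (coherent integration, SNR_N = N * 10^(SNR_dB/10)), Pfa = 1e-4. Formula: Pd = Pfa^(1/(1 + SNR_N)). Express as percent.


SNR_lin = 10^(15.1/10) = 32.35937
SNR_N = 1 * 32.35937 = 32.35937
1/(1 + SNR_N) = 1/33.35937 = 0.0299766
Pd = (1e-4)^0.0299766 = 0.75874
Pd = 75.9%

75.9%


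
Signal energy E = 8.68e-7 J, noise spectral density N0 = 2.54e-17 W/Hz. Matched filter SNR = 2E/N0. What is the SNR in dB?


SNR_lin = 2 * 8.68e-7 / 2.54e-17 = 6.835e10
SNR_dB = 10*log10(6.835e10) = 108.3 dB

108.3 dB


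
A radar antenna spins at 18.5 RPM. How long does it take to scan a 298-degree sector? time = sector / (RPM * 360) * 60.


t = 298 / (18.5 * 360) * 60 = 2.68 s

2.68 s


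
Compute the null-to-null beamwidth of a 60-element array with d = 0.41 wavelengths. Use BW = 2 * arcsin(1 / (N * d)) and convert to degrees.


1/(N*d) = 1/(60*0.41) = 0.04065
BW = 2*arcsin(0.04065) = 4.7 degrees

4.7 degrees


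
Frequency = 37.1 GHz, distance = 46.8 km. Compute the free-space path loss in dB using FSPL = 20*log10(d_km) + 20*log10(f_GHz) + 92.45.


20*log10(46.8) = 33.4
20*log10(37.1) = 31.39
FSPL = 157.2 dB

157.2 dB


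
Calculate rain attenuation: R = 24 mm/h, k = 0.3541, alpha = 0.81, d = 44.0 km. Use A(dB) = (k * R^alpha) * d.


gamma = 0.3541 * 24^0.81 = 4.646191 dB/km
A = 4.646191 * 44.0 = 204.43 dB

204.43 dB


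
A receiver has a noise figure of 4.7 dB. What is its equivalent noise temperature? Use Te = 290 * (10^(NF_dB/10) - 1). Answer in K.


NF_lin = 10^(4.7/10) = 2.951209
Te = 290 * (2.951209 - 1) = 565.9 K

565.9 K


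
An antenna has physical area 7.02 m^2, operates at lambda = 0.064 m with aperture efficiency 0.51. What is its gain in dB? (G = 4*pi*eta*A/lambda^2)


G_linear = 4*pi*0.51*7.02/0.064^2 = 10983.92
G_dB = 10*log10(10983.92) = 40.4 dB

40.4 dB


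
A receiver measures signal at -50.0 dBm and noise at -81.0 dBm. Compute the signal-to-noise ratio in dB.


SNR = -50.0 - (-81.0) = 31.0 dB

31.0 dB


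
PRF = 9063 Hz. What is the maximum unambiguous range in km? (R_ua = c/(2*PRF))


R_ua = 3e8 / (2 * 9063) = 16550.8 m = 16.6 km

16.6 km


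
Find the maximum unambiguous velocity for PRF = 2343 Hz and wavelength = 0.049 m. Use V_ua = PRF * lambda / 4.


V_ua = 2343 * 0.049 / 4 = 28.7 m/s

28.7 m/s


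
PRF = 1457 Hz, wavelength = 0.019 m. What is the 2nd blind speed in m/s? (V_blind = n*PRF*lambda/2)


V_blind = 2 * 1457 * 0.019 / 2 = 27.7 m/s

27.7 m/s


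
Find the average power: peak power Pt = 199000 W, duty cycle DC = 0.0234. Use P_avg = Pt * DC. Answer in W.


P_avg = 199000 * 0.0234 = 4656.6 W

4656.6 W


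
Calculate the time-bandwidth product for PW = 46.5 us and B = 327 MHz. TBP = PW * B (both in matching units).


TBP = 46.5 * 327 = 15205.5

15205.5
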